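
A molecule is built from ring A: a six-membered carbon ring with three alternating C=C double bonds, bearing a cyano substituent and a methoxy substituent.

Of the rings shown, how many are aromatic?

1

Ring A is planar and fully conjugated; 3 ring double bonds give 6 π electrons. 6 = 4(1)+2, so ring A is aromatic (benzene).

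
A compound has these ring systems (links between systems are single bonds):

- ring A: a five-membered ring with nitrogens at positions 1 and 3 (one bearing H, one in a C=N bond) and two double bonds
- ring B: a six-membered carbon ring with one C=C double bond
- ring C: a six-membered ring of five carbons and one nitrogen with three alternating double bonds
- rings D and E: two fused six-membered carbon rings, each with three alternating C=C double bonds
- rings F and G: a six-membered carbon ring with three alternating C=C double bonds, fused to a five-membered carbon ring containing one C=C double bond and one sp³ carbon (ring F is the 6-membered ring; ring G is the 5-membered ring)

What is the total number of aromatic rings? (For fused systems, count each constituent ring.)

5

Ring A is fully conjugated (every ring atom contributes a p orbital); 2 ring double bonds (4 π electrons) plus a heteroatom lone pair (2) give 6 π electrons. Since 6 = 4n+2 (n=1), ring A is aromatic (imidazole).
Ring B has four sp³ carbons, so it is not fully conjugated — not aromatic (cyclohexene).
Ring C is fully conjugated (every ring atom contributes a p orbital); 3 ring double bonds give 6 π electrons. 6 = 4(1)+2, so ring C is aromatic (pyridine).
Rings D and E form a fused bicyclic system with 10 sp² atoms and 10 π electrons from ring double bonds. 10 = 4(2)+2, so the system is aromatic and both rings count as aromatic (naphthalene).
Ring F is fully conjugated (every ring atom contributes a p orbital); 3 ring double bonds give 6 π electrons. That satisfies 4n+2 with n=1, so ring F is aromatic (benzene ring).
Ring G has one sp³ carbon, so it is not fully conjugated — not aromatic (cyclopentene ring).
Aromatic: A, C, D, E, F. Total: 5.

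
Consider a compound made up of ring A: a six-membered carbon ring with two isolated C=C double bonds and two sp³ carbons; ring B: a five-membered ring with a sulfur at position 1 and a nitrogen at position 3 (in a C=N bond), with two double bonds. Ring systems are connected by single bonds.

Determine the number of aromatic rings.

1

Ring A has two sp³ carbons, so it is not fully conjugated — not aromatic (1,4-cyclohexadiene).
Ring B has a continuous p-orbital overlap around the ring; 2 ring double bonds (4 π electrons) plus a heteroatom lone pair (2) give 6 π electrons. That satisfies 4n+2 with n=1, so ring B is aromatic (thiazole).
Aromatic: B. Total: 1.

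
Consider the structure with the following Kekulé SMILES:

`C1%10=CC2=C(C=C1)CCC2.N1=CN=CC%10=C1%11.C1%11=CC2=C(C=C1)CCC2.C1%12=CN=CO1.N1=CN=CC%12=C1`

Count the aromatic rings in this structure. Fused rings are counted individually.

The SMILES encodes a six-membered carbon ring with three alternating C=C double bonds, fused to a saturated five-membered carbon ring; a six-membered ring with nitrogens at positions 1 and 3 and three alternating double bonds; a six-membered carbon ring with three alternating C=C double bonds, fused to a saturated five-membered carbon ring; a five-membered ring with an oxygen at position 1 and a nitrogen at position 3 (in a C=N bond), with two double bonds; a six-membered ring with nitrogens at positions 1 and 3 and three alternating double bonds.
The 6-membered ring is fully conjugated (every ring atom contributes a p orbital); 3 ring double bonds give 6 π electrons. 6 = 4(1)+2, so it is aromatic (benzene ring).
The 5-membered ring has three sp³ carbons, so it is not fully conjugated — not aromatic (cyclopentane ring).
The 6-membered ring with two nitrogens (1,3) is planar and fully conjugated; 3 ring double bonds give 6 π electrons. 6 = 4(1)+2, so it is aromatic (pyrimidine).
The second 6-membered ring is planar and fully conjugated; 3 ring double bonds give 6 π electrons. That satisfies 4n+2 with n=1, so it is aromatic (benzene ring).
The second 5-membered ring has three sp³ carbons, so it is not fully conjugated — not aromatic (cyclopentane ring).
The 5-membered ring with one oxygen and one =N– is planar and fully conjugated; 2 ring double bonds (4 π electrons) plus a heteroatom lone pair (2) give 6 π electrons. Since 6 = 4n+2 (n=1), it is aromatic (oxazole).
The second 6-membered ring with two nitrogens (1,3) is planar and fully conjugated; 3 ring double bonds give 6 π electrons. Since 6 = 4n+2 (n=1), it is aromatic (pyrimidine).
5 of the 7 rings are aromatic. Total: 5.

5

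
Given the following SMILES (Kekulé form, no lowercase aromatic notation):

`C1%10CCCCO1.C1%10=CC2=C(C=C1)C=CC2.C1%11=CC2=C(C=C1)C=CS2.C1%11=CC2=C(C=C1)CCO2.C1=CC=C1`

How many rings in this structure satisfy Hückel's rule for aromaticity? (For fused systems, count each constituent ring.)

The SMILES encodes a six-membered saturated ring of five carbons and one oxygen; a six-membered carbon ring with three alternating C=C double bonds, fused to a five-membered carbon ring containing one C=C double bond and one sp³ carbon; a six-membered carbon ring with three alternating C=C double bonds, fused to a five-membered ring containing one sulfur and two C=C double bonds; a six-membered carbon ring with three alternating C=C double bonds, fused to a five-membered ring containing one oxygen and two sp³ carbons; a four-membered carbon ring with two alternating C=C double bonds.
The 6-membered ring with one oxygen has only sp³ atoms, so it is not fully conjugated — not aromatic (tetrahydropyran).
The 6-membered ring is fully conjugated (every ring atom contributes a p orbital); 3 ring double bonds give 6 π electrons. 6 = 4(1)+2, so it is aromatic (benzene ring).
The 5-membered ring has one sp³ carbon, so it is not fully conjugated — not aromatic (cyclopentene ring).
The fused 6/5-membered bicyclic (with one sulfur) is a single π system with 9 sp² atoms and 10 π electrons from ring double bonds plus a heteroatom lone pair. 10 = 4(2)+2, so the system is aromatic and both rings count as aromatic (benzothiophene).
The second 6-membered ring has a continuous p-orbital overlap around the ring; 3 ring double bonds give 6 π electrons. Since 6 = 4n+2 (n=1), it is aromatic (benzene ring).
The 5-membered ring with one oxygen has two sp³ carbons, so it is not fully conjugated — not aromatic (oxolane ring).
The 4-membered ring has only sp² ring atoms; a planar conformation would have a fully conjugated π system of 4 electrons. But 4 = 4(1), which is 4n not 4n+2, so it is not aromatic (cyclobutadiene) — cyclobutadiene is antiaromatic and distorts to a rectangle.
4 of the 8 rings are aromatic. Total: 4.

4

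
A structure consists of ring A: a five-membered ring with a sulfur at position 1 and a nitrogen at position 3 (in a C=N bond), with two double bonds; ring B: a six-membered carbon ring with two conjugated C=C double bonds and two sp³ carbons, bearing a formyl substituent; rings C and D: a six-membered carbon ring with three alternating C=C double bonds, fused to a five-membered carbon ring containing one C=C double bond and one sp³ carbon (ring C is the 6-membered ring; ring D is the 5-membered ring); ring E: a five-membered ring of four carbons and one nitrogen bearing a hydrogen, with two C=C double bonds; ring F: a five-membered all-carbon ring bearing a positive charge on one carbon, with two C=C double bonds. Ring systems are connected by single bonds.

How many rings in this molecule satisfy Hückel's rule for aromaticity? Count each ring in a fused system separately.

3

Ring A has a continuous p-orbital overlap around the ring; 2 ring double bonds (4 π electrons) plus a heteroatom lone pair (2) give 6 π electrons. Since 6 = 4n+2 (n=1), ring A is aromatic (thiazole).
Ring B has two sp³ carbons, so it is not fully conjugated — not aromatic (1,3-cyclohexadiene).
Ring C is fully conjugated (every ring atom contributes a p orbital); 3 ring double bonds give 6 π electrons. That satisfies 4n+2 with n=1, so ring C is aromatic (benzene ring).
Ring D has one sp³ carbon, so it is not fully conjugated — not aromatic (cyclopentene ring).
Ring E is planar and fully conjugated; 2 ring double bonds (4 π electrons) plus a heteroatom lone pair (2) give 6 π electrons. Since 6 = 4n+2 (n=1), ring E is aromatic (pyrrole).
Ring F has only sp² ring atoms; a planar conformation would have a fully conjugated π system of 4 electrons. But 4 = 4(1), which is 4n not 4n+2, so ring F is not aromatic (cyclopentadienyl cation).
Aromatic: A, C, E. Total: 3.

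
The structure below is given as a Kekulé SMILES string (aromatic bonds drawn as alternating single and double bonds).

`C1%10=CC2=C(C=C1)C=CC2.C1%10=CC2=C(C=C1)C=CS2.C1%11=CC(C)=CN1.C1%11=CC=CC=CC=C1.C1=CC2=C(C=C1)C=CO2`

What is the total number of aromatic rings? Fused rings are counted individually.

6

The SMILES encodes a six-membered carbon ring with three alternating C=C double bonds, fused to a five-membered carbon ring containing one C=C double bond and one sp³ carbon; a six-membered carbon ring with three alternating C=C double bonds, fused to a five-membered ring containing one sulfur and two C=C double bonds; a five-membered ring of four carbons and one nitrogen bearing a hydrogen, with two C=C double bonds; an eight-membered carbon ring with four alternating C=C double bonds; a six-membered carbon ring with three alternating C=C double bonds, fused to a five-membered ring containing one oxygen and two C=C double bonds.
The 6-membered ring has a continuous p-orbital overlap around the ring; 3 ring double bonds give 6 π electrons. 6 = 4(1)+2, so it is aromatic (benzene ring).
The 5-membered ring has one sp³ carbon, so it is not fully conjugated — not aromatic (cyclopentene ring).
The fused 6/5-membered bicyclic (with one sulfur) is a single π system with 9 sp² atoms and 10 π electrons from ring double bonds plus a heteroatom lone pair. 10 = 4(2)+2, so the system is aromatic and both rings count as aromatic (benzothiophene).
The 5-membered ring with one N–H is fully conjugated (every ring atom contributes a p orbital); 2 ring double bonds (4 π electrons) plus a heteroatom lone pair (2) give 6 π electrons. That satisfies 4n+2 with n=1, so it is aromatic (pyrrole).
The 8-membered ring has only sp² ring atoms; a planar conformation would have a fully conjugated π system of 8 electrons. But 8 = 4(2), which is 4n not 4n+2, so it is not aromatic (cyclooctatetraene) — cyclooctatetraene distorts into a non-planar tub to avoid antiaromaticity.
The fused 6/5-membered bicyclic (with one oxygen) is a single π system with 9 sp² atoms and 10 π electrons from ring double bonds plus a heteroatom lone pair. 10 = 4(2)+2, so the system is aromatic and both rings count as aromatic (benzofuran).
6 of the 8 rings are aromatic. Total: 6.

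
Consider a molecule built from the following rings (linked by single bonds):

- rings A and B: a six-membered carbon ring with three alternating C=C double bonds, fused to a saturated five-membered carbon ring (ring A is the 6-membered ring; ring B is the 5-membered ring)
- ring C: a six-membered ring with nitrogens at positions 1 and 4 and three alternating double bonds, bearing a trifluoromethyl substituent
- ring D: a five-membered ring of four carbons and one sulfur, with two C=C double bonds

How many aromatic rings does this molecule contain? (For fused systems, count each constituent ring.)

3

Ring A is planar and fully conjugated; 3 ring double bonds give 6 π electrons. That satisfies 4n+2 with n=1, so ring A is aromatic (benzene ring).
Ring B has three sp³ carbons, so it is not fully conjugated — not aromatic (cyclopentane ring).
Ring C has a continuous p-orbital overlap around the ring; 3 ring double bonds give 6 π electrons. That satisfies 4n+2 with n=1, so ring C is aromatic (pyrazine).
Ring D is fully conjugated (every ring atom contributes a p orbital); 2 ring double bonds (4 π electrons) plus a heteroatom lone pair (2) give 6 π electrons. Since 6 = 4n+2 (n=1), ring D is aromatic (thiophene).
Aromatic: A, C, D. Total: 3.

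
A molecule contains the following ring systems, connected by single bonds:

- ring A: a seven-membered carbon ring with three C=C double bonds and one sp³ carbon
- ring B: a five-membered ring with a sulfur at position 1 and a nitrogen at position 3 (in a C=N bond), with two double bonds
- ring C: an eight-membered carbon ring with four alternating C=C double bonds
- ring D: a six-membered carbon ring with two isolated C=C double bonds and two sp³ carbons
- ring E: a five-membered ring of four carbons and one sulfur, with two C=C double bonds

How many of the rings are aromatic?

2

Ring A has one sp³ carbon, so it is not fully conjugated — not aromatic (cycloheptatriene).
Ring B has a continuous p-orbital overlap around the ring; 2 ring double bonds (4 π electrons) plus a heteroatom lone pair (2) give 6 π electrons. Since 6 = 4n+2 (n=1), ring B is aromatic (thiazole).
Ring C has only sp² ring atoms; a planar conformation would have a fully conjugated π system of 8 electrons. But 8 = 4(2), which is 4n not 4n+2, so ring C is not aromatic (cyclooctatetraene) — cyclooctatetraene distorts into a non-planar tub to avoid antiaromaticity.
Ring D has two sp³ carbons, so it is not fully conjugated — not aromatic (1,4-cyclohexadiene).
Ring E has a continuous p-orbital overlap around the ring; 2 ring double bonds (4 π electrons) plus a heteroatom lone pair (2) give 6 π electrons. That satisfies 4n+2 with n=1, so ring E is aromatic (thiophene).
Aromatic: B, E. Total: 2.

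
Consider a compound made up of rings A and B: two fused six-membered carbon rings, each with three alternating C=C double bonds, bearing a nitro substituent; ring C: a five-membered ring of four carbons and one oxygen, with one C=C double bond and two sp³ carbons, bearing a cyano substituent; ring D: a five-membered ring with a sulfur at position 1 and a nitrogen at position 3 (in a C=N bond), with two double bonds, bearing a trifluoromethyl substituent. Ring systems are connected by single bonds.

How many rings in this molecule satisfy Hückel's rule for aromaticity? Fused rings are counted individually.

Rings A and B form a fused bicyclic system with 10 sp² atoms and 10 π electrons from ring double bonds. 10 = 4(2)+2, so the system is aromatic and both rings count as aromatic (naphthalene).
Ring C has two sp³ carbons, so it is not fully conjugated — not aromatic (2,3-dihydrofuran).
Ring D has a continuous p-orbital overlap around the ring; 2 ring double bonds (4 π electrons) plus a heteroatom lone pair (2) give 6 π electrons. That satisfies 4n+2 with n=1, so ring D is aromatic (thiazole).
Aromatic: A, B, D. Total: 3.

3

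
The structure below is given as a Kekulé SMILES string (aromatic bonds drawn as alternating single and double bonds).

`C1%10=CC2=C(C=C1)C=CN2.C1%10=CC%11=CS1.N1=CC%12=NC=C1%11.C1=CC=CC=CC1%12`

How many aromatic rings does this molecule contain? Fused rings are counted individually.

The SMILES encodes a six-membered carbon ring with three alternating C=C double bonds, fused to a five-membered ring containing one N–H nitrogen and two C=C double bonds; a five-membered ring of four carbons and one sulfur, with two C=C double bonds; a six-membered ring with nitrogens at positions 1 and 4 and three alternating double bonds; a seven-membered carbon ring with three C=C double bonds and one sp³ carbon.
The fused 6/5-membered bicyclic (with one N–H) is a single π system with 9 sp² atoms and 10 π electrons from ring double bonds plus a heteroatom lone pair. 10 = 4(2)+2, so the system is aromatic and both rings count as aromatic (indole).
The 5-membered ring with one sulfur is fully conjugated (every ring atom contributes a p orbital); 2 ring double bonds (4 π electrons) plus a heteroatom lone pair (2) give 6 π electrons. 6 = 4(1)+2, so it is aromatic (thiophene).
The 6-membered ring with two nitrogens (1,4) is fully conjugated (every ring atom contributes a p orbital); 3 ring double bonds give 6 π electrons. Since 6 = 4n+2 (n=1), it is aromatic (pyrazine).
The 7-membered ring has one sp³ carbon, so it is not fully conjugated — not aromatic (cycloheptatriene).
4 of the 5 rings are aromatic. Total: 4.

4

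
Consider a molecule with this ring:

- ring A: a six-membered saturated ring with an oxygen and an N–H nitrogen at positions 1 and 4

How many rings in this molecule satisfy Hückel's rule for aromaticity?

0

Ring A has only sp³ atoms, so it is not fully conjugated — not aromatic (morpholine).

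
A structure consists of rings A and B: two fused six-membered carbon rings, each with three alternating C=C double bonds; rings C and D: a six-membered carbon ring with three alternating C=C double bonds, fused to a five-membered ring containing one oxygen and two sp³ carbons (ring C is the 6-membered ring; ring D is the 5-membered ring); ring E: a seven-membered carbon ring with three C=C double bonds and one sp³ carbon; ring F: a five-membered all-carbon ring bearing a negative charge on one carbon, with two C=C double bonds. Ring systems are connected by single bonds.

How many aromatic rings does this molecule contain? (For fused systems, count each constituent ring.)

Rings A and B form a fused bicyclic system with 10 sp² atoms and 10 π electrons from ring double bonds. 10 = 4(2)+2, so the system is aromatic and both rings count as aromatic (naphthalene).
Ring C is planar and fully conjugated; 3 ring double bonds give 6 π electrons. 6 = 4(1)+2, so ring C is aromatic (benzene ring).
Ring D has two sp³ carbons, so it is not fully conjugated — not aromatic (oxolane ring).
Ring E has one sp³ carbon, so it is not fully conjugated — not aromatic (cycloheptatriene).
Ring F is fully conjugated (every ring atom contributes a p orbital); 2 ring double bonds (4 π electrons) plus the carbanion lone pair (2) give 6 π electrons. Since 6 = 4n+2 (n=1), ring F is aromatic (cyclopentadienyl anion).
Aromatic: A, B, C, F. Total: 4.

4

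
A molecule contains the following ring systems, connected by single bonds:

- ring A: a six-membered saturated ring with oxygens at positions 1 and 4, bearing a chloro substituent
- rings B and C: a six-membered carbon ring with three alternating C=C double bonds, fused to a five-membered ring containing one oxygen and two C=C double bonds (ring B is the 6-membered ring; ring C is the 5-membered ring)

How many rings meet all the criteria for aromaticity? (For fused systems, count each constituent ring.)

Ring A has only sp³ atoms, so it is not fully conjugated — not aromatic (1,4-dioxane).
Rings B and C form a fused bicyclic system (with one oxygen) with 9 sp² atoms and 10 π electrons from ring double bonds plus a heteroatom lone pair. 10 = 4(2)+2, so the system is aromatic and both rings count as aromatic (benzofuran).
Aromatic: B, C. Total: 2.

2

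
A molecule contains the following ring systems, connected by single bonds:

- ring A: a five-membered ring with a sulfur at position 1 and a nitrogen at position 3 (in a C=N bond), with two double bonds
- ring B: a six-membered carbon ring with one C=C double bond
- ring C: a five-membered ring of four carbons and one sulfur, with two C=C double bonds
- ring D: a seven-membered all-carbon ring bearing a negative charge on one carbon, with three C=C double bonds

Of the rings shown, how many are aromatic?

Ring A has a continuous p-orbital overlap around the ring; 2 ring double bonds (4 π electrons) plus a heteroatom lone pair (2) give 6 π electrons. Since 6 = 4n+2 (n=1), ring A is aromatic (thiazole).
Ring B has four sp³ carbons, so it is not fully conjugated — not aromatic (cyclohexene).
Ring C has a continuous p-orbital overlap around the ring; 2 ring double bonds (4 π electrons) plus a heteroatom lone pair (2) give 6 π electrons. Since 6 = 4n+2 (n=1), ring C is aromatic (thiophene).
Ring D has only sp² ring atoms; a planar conformation would have a fully conjugated π system of 8 electrons. But 8 = 4(2), which is 4n not 4n+2, so ring D is not aromatic (cycloheptatrienyl anion).
Aromatic: A, C. Total: 2.

2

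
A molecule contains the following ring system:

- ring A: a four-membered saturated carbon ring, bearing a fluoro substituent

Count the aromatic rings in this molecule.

Ring A has only sp³ atoms, so it is not fully conjugated — not aromatic (cyclobutane).

0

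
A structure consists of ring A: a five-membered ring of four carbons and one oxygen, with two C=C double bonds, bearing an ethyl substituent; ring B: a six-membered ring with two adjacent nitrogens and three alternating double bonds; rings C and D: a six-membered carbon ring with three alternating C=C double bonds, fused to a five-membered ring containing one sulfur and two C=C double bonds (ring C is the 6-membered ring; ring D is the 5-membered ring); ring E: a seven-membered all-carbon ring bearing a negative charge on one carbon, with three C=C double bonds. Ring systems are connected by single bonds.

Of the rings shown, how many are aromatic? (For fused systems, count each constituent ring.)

4

Ring A is planar and fully conjugated; 2 ring double bonds (4 π electrons) plus a heteroatom lone pair (2) give 6 π electrons. 6 = 4(1)+2, so ring A is aromatic (furan).
Ring B is fully conjugated (every ring atom contributes a p orbital); 3 ring double bonds give 6 π electrons. That satisfies 4n+2 with n=1, so ring B is aromatic (pyridazine).
Rings C and D form a fused bicyclic system (with one sulfur) with 9 sp² atoms and 10 π electrons from ring double bonds plus a heteroatom lone pair. 10 = 4(2)+2, so the system is aromatic and both rings count as aromatic (benzothiophene).
Ring E has only sp² ring atoms; a planar conformation would have a fully conjugated π system of 8 electrons. But 8 = 4(2), which is 4n not 4n+2, so ring E is not aromatic (cycloheptatrienyl anion).
Aromatic: A, B, C, D. Total: 4.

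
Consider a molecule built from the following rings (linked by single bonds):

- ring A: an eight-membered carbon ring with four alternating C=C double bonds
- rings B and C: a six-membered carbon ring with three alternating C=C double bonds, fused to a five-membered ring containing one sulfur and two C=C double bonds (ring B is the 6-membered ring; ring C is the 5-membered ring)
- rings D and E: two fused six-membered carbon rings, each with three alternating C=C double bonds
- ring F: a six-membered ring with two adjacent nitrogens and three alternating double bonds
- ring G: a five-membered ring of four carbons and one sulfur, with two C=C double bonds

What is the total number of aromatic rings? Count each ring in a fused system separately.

6

Ring A has only sp² ring atoms; a planar conformation would have a fully conjugated π system of 8 electrons. But 8 = 4(2), which is 4n not 4n+2, so ring A is not aromatic (cyclooctatetraene) — cyclooctatetraene distorts into a non-planar tub to avoid antiaromaticity.
Rings B and C form a fused bicyclic system (with one sulfur) with 9 sp² atoms and 10 π electrons from ring double bonds plus a heteroatom lone pair. 10 = 4(2)+2, so the system is aromatic and both rings count as aromatic (benzothiophene).
Rings D and E form a fused bicyclic system with 10 sp² atoms and 10 π electrons from ring double bonds. 10 = 4(2)+2, so the system is aromatic and both rings count as aromatic (naphthalene).
Ring F is planar and fully conjugated; 3 ring double bonds give 6 π electrons. Since 6 = 4n+2 (n=1), ring F is aromatic (pyridazine).
Ring G has a continuous p-orbital overlap around the ring; 2 ring double bonds (4 π electrons) plus a heteroatom lone pair (2) give 6 π electrons. That satisfies 4n+2 with n=1, so ring G is aromatic (thiophene).
Aromatic: B, C, D, E, F, G. Total: 6.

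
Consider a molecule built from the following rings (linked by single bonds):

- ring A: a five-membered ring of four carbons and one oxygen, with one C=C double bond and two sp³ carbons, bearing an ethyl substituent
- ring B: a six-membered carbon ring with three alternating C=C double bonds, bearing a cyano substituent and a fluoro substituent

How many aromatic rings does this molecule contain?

1

Ring A has two sp³ carbons, so it is not fully conjugated — not aromatic (2,3-dihydrofuran).
Ring B has a continuous p-orbital overlap around the ring; 3 ring double bonds give 6 π electrons. That satisfies 4n+2 with n=1, so ring B is aromatic (benzene).
Aromatic: B. Total: 1.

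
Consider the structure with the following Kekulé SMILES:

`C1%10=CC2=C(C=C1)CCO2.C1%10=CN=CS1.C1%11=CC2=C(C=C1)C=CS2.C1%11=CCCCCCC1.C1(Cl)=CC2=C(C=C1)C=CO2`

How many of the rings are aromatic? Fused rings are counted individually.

The SMILES encodes a six-membered carbon ring with three alternating C=C double bonds, fused to a five-membered ring containing one oxygen and two sp³ carbons; a five-membered ring with a sulfur at position 1 and a nitrogen at position 3 (in a C=N bond), with two double bonds; a six-membered carbon ring with three alternating C=C double bonds, fused to a five-membered ring containing one sulfur and two C=C double bonds; an eight-membered carbon ring with one C=C double bond; a six-membered carbon ring with three alternating C=C double bonds, fused to a five-membered ring containing one oxygen and two C=C double bonds.
The 6-membered ring has a continuous p-orbital overlap around the ring; 3 ring double bonds give 6 π electrons. Since 6 = 4n+2 (n=1), it is aromatic (benzene ring).
The 5-membered ring with one oxygen has two sp³ carbons, so it is not fully conjugated — not aromatic (oxolane ring).
The 5-membered ring with one sulfur and one =N– is fully conjugated (every ring atom contributes a p orbital); 2 ring double bonds (4 π electrons) plus a heteroatom lone pair (2) give 6 π electrons. That satisfies 4n+2 with n=1, so it is aromatic (thiazole).
The fused 6/5-membered bicyclic (with one sulfur) is a single π system with 9 sp² atoms and 10 π electrons from ring double bonds plus a heteroatom lone pair. 10 = 4(2)+2, so the system is aromatic and both rings count as aromatic (benzothiophene).
The 8-membered ring has six sp³ carbons, so it is not fully conjugated — not aromatic (cyclooctene).
The fused 6/5-membered bicyclic (with one oxygen) is a single π system with 9 sp² atoms and 10 π electrons from ring double bonds plus a heteroatom lone pair. 10 = 4(2)+2, so the system is aromatic and both rings count as aromatic (benzofuran).
6 of the 8 rings are aromatic. Total: 6.

6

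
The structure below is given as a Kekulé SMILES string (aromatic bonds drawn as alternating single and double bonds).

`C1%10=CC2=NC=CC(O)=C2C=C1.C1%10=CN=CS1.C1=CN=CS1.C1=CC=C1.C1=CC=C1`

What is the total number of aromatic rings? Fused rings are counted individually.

4

The SMILES encodes two fused six-membered rings, each with three alternating double bonds; one ring is all carbon and the other has one ring nitrogen; a five-membered ring with a sulfur at position 1 and a nitrogen at position 3 (in a C=N bond), with two double bonds; a five-membered ring with a sulfur at position 1 and a nitrogen at position 3 (in a C=N bond), with two double bonds; a four-membered carbon ring with two alternating C=C double bonds; a four-membered carbon ring with two alternating C=C double bonds.
The fused 6/6-membered bicyclic (with one nitrogen) is a single π system with 10 sp² atoms and 10 π electrons from ring double bonds. 10 = 4(2)+2, so the system is aromatic and both rings count as aromatic (quinoline).
The 5-membered ring with one sulfur and one =N– is planar and fully conjugated; 2 ring double bonds (4 π electrons) plus a heteroatom lone pair (2) give 6 π electrons. 6 = 4(1)+2, so it is aromatic (thiazole).
The second 5-membered ring with one sulfur and one =N– is fully conjugated (every ring atom contributes a p orbital); 2 ring double bonds (4 π electrons) plus a heteroatom lone pair (2) give 6 π electrons. 6 = 4(1)+2, so it is aromatic (thiazole).
The 4-membered ring has only sp² ring atoms; a planar conformation would have a fully conjugated π system of 4 electrons. But 4 = 4(1), which is 4n not 4n+2, so it is not aromatic (cyclobutadiene) — cyclobutadiene is antiaromatic and distorts to a rectangle.
The second 4-membered ring has only sp² ring atoms; a planar conformation would have a fully conjugated π system of 4 electrons. But 4 = 4(1), which is 4n not 4n+2, so it is not aromatic (cyclobutadiene) — cyclobutadiene is antiaromatic and distorts to a rectangle.
4 of the 6 rings are aromatic. Total: 4.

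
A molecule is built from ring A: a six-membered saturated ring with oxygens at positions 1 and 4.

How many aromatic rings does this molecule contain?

0

Ring A has only sp³ atoms, so it is not fully conjugated — not aromatic (1,4-dioxane).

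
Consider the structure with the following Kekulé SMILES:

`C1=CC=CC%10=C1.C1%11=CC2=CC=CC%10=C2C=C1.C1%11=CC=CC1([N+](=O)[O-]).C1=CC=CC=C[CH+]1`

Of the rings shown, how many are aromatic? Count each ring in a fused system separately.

4

The SMILES encodes a six-membered carbon ring with three alternating C=C double bonds; two fused six-membered carbon rings, each with three alternating C=C double bonds; a five-membered carbon ring with two conjugated C=C double bonds and one sp³ carbon; a seven-membered all-carbon ring bearing a positive charge on one carbon, with three C=C double bonds.
The 6-membered ring has a continuous p-orbital overlap around the ring; 3 ring double bonds give 6 π electrons. 6 = 4(1)+2, so it is aromatic (benzene).
The fused 6/6-membered bicyclic is a single π system with 10 sp² atoms and 10 π electrons from ring double bonds. 10 = 4(2)+2, so the system is aromatic and both rings count as aromatic (naphthalene).
The 5-membered ring has one sp³ carbon, so it is not fully conjugated — not aromatic (cyclopentadiene).
The 7-membered ring has a continuous p-orbital overlap around the ring; 3 ring double bonds (6 π electrons) plus the carbocation's empty p orbital (0, but keeps the ring conjugated) give 6 π electrons. 6 = 4(1)+2, so it is aromatic (tropylium cation).
4 of the 5 rings are aromatic. Total: 4.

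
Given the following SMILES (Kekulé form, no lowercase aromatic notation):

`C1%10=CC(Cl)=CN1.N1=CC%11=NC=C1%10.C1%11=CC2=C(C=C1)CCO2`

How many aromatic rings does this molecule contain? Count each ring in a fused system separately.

3

The SMILES encodes a five-membered ring of four carbons and one nitrogen bearing a hydrogen, with two C=C double bonds; a six-membered ring with nitrogens at positions 1 and 4 and three alternating double bonds; a six-membered carbon ring with three alternating C=C double bonds, fused to a five-membered ring containing one oxygen and two sp³ carbons.
The 5-membered ring with one N–H is planar and fully conjugated; 2 ring double bonds (4 π electrons) plus a heteroatom lone pair (2) give 6 π electrons. Since 6 = 4n+2 (n=1), it is aromatic (pyrrole).
The 6-membered ring with two nitrogens (1,4) has a continuous p-orbital overlap around the ring; 3 ring double bonds give 6 π electrons. 6 = 4(1)+2, so it is aromatic (pyrazine).
The 6-membered ring is fully conjugated (every ring atom contributes a p orbital); 3 ring double bonds give 6 π electrons. Since 6 = 4n+2 (n=1), it is aromatic (benzene ring).
The 5-membered ring with one oxygen has two sp³ carbons, so it is not fully conjugated — not aromatic (oxolane ring).
3 of the 4 rings are aromatic. Total: 3.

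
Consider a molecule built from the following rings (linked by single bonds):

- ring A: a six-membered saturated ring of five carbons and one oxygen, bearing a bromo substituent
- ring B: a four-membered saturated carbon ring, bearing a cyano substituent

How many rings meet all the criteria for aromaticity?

Ring A has only sp³ atoms, so it is not fully conjugated — not aromatic (tetrahydropyran).
Ring B has only sp³ atoms, so it is not fully conjugated — not aromatic (cyclobutane).
No ring is aromatic. Total: 0.

0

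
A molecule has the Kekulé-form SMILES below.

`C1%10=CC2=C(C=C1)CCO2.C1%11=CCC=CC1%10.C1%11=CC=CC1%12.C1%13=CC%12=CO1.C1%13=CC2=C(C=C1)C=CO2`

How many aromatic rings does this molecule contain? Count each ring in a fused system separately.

4

The SMILES encodes a six-membered carbon ring with three alternating C=C double bonds, fused to a five-membered ring containing one oxygen and two sp³ carbons; a six-membered carbon ring with two isolated C=C double bonds and two sp³ carbons; a five-membered carbon ring with two conjugated C=C double bonds and one sp³ carbon; a five-membered ring of four carbons and one oxygen, with two C=C double bonds; a six-membered carbon ring with three alternating C=C double bonds, fused to a five-membered ring containing one oxygen and two C=C double bonds.
The 6-membered ring is fully conjugated (every ring atom contributes a p orbital); 3 ring double bonds give 6 π electrons. That satisfies 4n+2 with n=1, so it is aromatic (benzene ring).
The 5-membered ring with one oxygen has two sp³ carbons, so it is not fully conjugated — not aromatic (oxolane ring).
The second 6-membered ring has two sp³ carbons, so it is not fully conjugated — not aromatic (1,4-cyclohexadiene).
The 5-membered ring has one sp³ carbon, so it is not fully conjugated — not aromatic (cyclopentadiene).
The second 5-membered ring with one oxygen is fully conjugated (every ring atom contributes a p orbital); 2 ring double bonds (4 π electrons) plus a heteroatom lone pair (2) give 6 π electrons. Since 6 = 4n+2 (n=1), it is aromatic (furan).
The fused 6/5-membered bicyclic (with one oxygen) is a single π system with 9 sp² atoms and 10 π electrons from ring double bonds plus a heteroatom lone pair. 10 = 4(2)+2, so the system is aromatic and both rings count as aromatic (benzofuran).
4 of the 7 rings are aromatic. Total: 4.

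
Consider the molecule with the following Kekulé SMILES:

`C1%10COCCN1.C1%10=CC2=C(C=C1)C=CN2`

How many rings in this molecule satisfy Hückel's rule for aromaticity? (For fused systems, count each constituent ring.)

The SMILES encodes a six-membered saturated ring with an oxygen and an N–H nitrogen at positions 1 and 4; a six-membered carbon ring with three alternating C=C double bonds, fused to a five-membered ring containing one N–H nitrogen and two C=C double bonds.
The 6-membered ring with one oxygen and one N–H (1,4) has only sp³ atoms, so it is not fully conjugated — not aromatic (morpholine).
The fused 6/5-membered bicyclic (with one N–H) is a single π system with 9 sp² atoms and 10 π electrons from ring double bonds plus a heteroatom lone pair. 10 = 4(2)+2, so the system is aromatic and both rings count as aromatic (indole).
2 of the 3 rings are aromatic. Total: 2.

2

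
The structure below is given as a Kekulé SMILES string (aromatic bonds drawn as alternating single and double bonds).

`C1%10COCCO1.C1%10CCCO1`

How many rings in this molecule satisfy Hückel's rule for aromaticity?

0

The SMILES encodes a six-membered saturated ring with oxygens at positions 1 and 4; a five-membered saturated ring of four carbons and one oxygen.
The 6-membered ring with two oxygens (1,4) has only sp³ atoms, so it is not fully conjugated — not aromatic (1,4-dioxane).
The 5-membered ring with one oxygen has only sp³ atoms, so it is not fully conjugated — not aromatic (tetrahydrofuran).
None of the rings are aromatic. Total: 0.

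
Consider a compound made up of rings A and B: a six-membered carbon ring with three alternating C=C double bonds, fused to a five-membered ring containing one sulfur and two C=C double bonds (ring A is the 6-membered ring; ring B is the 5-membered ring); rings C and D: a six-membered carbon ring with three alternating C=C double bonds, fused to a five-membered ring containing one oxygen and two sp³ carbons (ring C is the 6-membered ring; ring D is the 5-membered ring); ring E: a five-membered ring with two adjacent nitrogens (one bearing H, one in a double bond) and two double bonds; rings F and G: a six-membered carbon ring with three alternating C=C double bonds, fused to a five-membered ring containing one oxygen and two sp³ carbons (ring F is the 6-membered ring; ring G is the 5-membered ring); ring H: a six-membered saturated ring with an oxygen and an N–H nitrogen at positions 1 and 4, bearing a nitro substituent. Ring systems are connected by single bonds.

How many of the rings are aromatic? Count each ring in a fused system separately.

5

Rings A and B form a fused bicyclic system (with one sulfur) with 9 sp² atoms and 10 π electrons from ring double bonds plus a heteroatom lone pair. 10 = 4(2)+2, so the system is aromatic and both rings count as aromatic (benzothiophene).
Ring C is fully conjugated (every ring atom contributes a p orbital); 3 ring double bonds give 6 π electrons. That satisfies 4n+2 with n=1, so ring C is aromatic (benzene ring).
Ring D has two sp³ carbons, so it is not fully conjugated — not aromatic (oxolane ring).
Ring E has a continuous p-orbital overlap around the ring; 2 ring double bonds (4 π electrons) plus a heteroatom lone pair (2) give 6 π electrons. 6 = 4(1)+2, so ring E is aromatic (pyrazole).
Ring F has a continuous p-orbital overlap around the ring; 3 ring double bonds give 6 π electrons. That satisfies 4n+2 with n=1, so ring F is aromatic (benzene ring).
Ring G has two sp³ carbons, so it is not fully conjugated — not aromatic (oxolane ring).
Ring H has only sp³ atoms, so it is not fully conjugated — not aromatic (morpholine).
Aromatic: A, B, C, E, F. Total: 5.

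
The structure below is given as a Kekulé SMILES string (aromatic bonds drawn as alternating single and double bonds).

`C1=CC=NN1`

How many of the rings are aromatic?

1

The SMILES encodes a five-membered ring with two adjacent nitrogens (one bearing H, one in a double bond) and two double bonds.
The 5-membered ring with two adjacent nitrogens (one N–H, one =N–) is fully conjugated (every ring atom contributes a p orbital); 2 ring double bonds (4 π electrons) plus a heteroatom lone pair (2) give 6 π electrons. Since 6 = 4n+2 (n=1), it is aromatic (pyrazole).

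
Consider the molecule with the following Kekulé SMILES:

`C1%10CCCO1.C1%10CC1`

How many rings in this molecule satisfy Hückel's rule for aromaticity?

The SMILES encodes a five-membered saturated ring of four carbons and one oxygen; a three-membered saturated carbon ring.
The 5-membered ring with one oxygen has only sp³ atoms, so it is not fully conjugated — not aromatic (tetrahydrofuran).
The 3-membered ring has only sp³ atoms, so it is not fully conjugated — not aromatic (cyclopropane).
None of the rings are aromatic. Total: 0.

0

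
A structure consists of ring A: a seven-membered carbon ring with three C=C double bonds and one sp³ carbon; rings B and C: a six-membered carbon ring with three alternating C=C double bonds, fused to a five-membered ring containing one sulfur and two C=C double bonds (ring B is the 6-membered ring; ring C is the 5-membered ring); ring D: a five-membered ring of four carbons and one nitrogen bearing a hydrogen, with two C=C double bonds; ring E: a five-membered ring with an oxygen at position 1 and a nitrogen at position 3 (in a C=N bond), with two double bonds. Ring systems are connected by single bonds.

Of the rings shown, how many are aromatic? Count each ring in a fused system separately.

Ring A has one sp³ carbon, so it is not fully conjugated — not aromatic (cycloheptatriene).
Rings B and C form a fused bicyclic system (with one sulfur) with 9 sp² atoms and 10 π electrons from ring double bonds plus a heteroatom lone pair. 10 = 4(2)+2, so the system is aromatic and both rings count as aromatic (benzothiophene).
Ring D has a continuous p-orbital overlap around the ring; 2 ring double bonds (4 π electrons) plus a heteroatom lone pair (2) give 6 π electrons. 6 = 4(1)+2, so ring D is aromatic (pyrrole).
Ring E is fully conjugated (every ring atom contributes a p orbital); 2 ring double bonds (4 π electrons) plus a heteroatom lone pair (2) give 6 π electrons. Since 6 = 4n+2 (n=1), ring E is aromatic (oxazole).
Aromatic: B, C, D, E. Total: 4.

4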